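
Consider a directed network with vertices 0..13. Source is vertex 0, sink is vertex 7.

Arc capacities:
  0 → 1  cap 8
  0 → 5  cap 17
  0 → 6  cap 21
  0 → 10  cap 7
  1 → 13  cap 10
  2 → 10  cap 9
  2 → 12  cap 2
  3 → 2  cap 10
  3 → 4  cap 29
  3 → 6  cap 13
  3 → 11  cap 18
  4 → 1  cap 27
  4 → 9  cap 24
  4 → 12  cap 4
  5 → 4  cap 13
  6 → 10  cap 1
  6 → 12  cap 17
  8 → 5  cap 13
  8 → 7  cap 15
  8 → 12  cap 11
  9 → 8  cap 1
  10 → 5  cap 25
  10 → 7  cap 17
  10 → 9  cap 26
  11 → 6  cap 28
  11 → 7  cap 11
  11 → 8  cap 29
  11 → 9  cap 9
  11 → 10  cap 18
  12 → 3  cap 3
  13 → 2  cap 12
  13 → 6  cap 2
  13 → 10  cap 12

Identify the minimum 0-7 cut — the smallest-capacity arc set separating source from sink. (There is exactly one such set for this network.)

Min-cut arcs: {(9,8), (10,7), (12,3)} (total capacity 21)

augment #1: 0→10→7 push 7
augment #2: 0→6→10→7 push 1
augment #3: 0→1→13→10→7 push 8
augment #4: 0→5→4→9→8→7 push 1
augment #5: 0→6→12→3→11→7 push 3
augment #6: 0→5→4→1→13→10→7 push 1
max flow = 21; residual-reachable set from 0 gives S-side
cut edges (S→T): {(9,8), (10,7), (12,3)} total cap 21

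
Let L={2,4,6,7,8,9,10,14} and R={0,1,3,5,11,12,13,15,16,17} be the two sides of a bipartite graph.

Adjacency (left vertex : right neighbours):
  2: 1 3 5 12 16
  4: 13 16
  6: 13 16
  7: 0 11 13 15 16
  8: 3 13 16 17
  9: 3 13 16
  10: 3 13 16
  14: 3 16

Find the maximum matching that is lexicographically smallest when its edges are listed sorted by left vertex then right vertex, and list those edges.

|M| = 6 (so the lex-smallest maximum matching has 6 edges)
process left vertices in ascending order; for each, take the smallest-labelled available neighbour that still permits 6 edges overall, or leave it unmatched if none does
lex-smallest matching: {2-1, 4-13, 6-16, 7-0, 8-17, 9-3}

Lex-smallest maximum matching: {(2,1), (4,13), (6,16), (7,0), (8,17), (9,3)}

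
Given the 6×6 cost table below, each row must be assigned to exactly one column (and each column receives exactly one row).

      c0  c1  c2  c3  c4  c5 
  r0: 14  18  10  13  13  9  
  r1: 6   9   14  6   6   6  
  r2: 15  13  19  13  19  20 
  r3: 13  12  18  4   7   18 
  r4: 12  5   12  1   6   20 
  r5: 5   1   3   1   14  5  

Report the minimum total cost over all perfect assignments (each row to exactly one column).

optimal assignment: row0→col5 (cost 9), row1→col0 (cost 6), row2→col1 (cost 13), row3→col4 (cost 7), row4→col3 (cost 1), row5→col2 (cost 3)
total = 9 + 6 + 13 + 7 + 1 + 3 = 39

Minimum assignment cost: 39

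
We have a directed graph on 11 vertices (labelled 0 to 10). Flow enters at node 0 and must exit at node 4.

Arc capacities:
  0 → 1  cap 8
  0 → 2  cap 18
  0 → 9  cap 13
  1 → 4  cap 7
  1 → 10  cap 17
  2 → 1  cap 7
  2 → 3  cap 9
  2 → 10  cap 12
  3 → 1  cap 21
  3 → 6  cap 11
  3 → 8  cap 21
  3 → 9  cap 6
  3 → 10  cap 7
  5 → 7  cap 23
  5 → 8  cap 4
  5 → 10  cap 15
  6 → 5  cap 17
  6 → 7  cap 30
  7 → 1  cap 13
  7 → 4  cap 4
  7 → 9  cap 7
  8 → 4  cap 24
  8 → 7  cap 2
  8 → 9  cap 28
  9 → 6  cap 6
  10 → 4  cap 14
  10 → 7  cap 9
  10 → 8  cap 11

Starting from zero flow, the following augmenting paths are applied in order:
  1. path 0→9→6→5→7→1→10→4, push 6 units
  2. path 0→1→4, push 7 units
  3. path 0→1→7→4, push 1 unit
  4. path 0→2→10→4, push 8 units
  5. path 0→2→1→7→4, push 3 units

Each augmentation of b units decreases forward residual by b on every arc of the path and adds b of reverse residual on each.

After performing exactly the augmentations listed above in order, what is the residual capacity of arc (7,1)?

Residual capacity of (7,1): 11

after path 1 (0→9→6→5→7→1→10→4, push 6): res(7,1)=7
after path 2 (0→1→4, push 7): res(7,1)=7
after path 3 (0→1→7→4, push 1): res(7,1)=8
after path 4 (0→2→10→4, push 8): res(7,1)=8
after path 5 (0→2→1→7→4, push 3): res(7,1)=11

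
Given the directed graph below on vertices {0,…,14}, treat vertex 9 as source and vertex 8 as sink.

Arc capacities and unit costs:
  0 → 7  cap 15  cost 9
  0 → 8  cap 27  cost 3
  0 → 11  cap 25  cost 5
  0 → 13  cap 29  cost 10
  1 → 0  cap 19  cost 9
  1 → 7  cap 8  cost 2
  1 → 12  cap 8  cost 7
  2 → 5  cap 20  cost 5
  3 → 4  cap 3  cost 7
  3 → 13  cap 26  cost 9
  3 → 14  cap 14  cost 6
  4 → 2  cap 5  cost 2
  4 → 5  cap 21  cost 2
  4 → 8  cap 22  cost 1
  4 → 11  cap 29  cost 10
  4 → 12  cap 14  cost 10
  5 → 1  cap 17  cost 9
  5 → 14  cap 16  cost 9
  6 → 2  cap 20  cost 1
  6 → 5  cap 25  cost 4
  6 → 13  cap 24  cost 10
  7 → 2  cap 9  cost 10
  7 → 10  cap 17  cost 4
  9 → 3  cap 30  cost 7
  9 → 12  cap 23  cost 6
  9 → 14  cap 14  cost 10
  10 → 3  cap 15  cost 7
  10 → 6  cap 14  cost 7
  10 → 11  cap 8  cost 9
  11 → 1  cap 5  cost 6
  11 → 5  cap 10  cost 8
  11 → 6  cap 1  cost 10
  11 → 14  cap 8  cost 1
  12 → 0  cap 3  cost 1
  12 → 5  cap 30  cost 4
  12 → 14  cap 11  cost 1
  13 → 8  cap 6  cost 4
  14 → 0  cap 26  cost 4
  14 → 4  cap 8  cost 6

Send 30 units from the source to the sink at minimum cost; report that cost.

shortest-cost path #1: 9→12→0→8 push 3 @ unit cost 10 (adds 30)
shortest-cost path #2: 9→12→14→0→8 push 11 @ unit cost 14 (adds 154)
shortest-cost path #3: 9→3→4→8 push 3 @ unit cost 15 (adds 45)
shortest-cost path #4: 9→14→0→8 push 13 @ unit cost 17 (adds 221)
total cost = 450

Minimum cost for 30 units: 450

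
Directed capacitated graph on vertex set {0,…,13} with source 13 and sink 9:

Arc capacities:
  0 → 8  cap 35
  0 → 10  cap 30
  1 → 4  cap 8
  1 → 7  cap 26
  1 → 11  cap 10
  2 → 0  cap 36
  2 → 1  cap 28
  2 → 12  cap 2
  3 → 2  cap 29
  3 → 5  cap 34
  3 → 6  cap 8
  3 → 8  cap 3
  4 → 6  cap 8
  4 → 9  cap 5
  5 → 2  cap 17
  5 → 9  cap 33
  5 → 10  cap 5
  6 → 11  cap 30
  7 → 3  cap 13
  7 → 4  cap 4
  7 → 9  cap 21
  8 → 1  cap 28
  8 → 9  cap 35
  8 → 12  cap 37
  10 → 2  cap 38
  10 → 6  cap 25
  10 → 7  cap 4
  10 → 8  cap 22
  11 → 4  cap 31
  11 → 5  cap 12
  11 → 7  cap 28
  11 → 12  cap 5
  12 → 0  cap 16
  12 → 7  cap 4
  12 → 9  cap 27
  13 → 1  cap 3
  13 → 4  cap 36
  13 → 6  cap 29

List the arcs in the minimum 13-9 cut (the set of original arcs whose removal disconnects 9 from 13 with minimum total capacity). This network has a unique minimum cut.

Min-cut arcs: {(4,9), (6,11), (13,1)} (total capacity 38)

augment #1: 13→4→9 push 5
augment #2: 13→1→7→9 push 3
augment #3: 13→6→11→5→9 push 12
augment #4: 13→6→11→7→9 push 17
augment #5: 13→4→6→11→7→9 push 1
max flow = 38; residual-reachable set from 13 gives S-side
cut edges (S→T): {(4,9), (6,11), (13,1)} total cap 38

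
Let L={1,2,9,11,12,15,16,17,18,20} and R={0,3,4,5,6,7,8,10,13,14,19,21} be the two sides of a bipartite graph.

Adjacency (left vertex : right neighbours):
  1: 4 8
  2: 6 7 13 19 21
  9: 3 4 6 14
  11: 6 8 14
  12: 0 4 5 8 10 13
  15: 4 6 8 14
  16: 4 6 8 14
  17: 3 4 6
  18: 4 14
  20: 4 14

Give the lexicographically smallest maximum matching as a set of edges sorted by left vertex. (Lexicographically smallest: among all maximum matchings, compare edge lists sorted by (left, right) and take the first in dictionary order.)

|M| = 7 (so the lex-smallest maximum matching has 7 edges)
process left vertices in ascending order; for each, take the smallest-labelled available neighbour that still permits 7 edges overall, or leave it unmatched if none does
lex-smallest matching: {1-4, 2-7, 9-3, 11-6, 12-0, 15-8, 16-14}

Lex-smallest maximum matching: {(1,4), (2,7), (9,3), (11,6), (12,0), (15,8), (16,14)}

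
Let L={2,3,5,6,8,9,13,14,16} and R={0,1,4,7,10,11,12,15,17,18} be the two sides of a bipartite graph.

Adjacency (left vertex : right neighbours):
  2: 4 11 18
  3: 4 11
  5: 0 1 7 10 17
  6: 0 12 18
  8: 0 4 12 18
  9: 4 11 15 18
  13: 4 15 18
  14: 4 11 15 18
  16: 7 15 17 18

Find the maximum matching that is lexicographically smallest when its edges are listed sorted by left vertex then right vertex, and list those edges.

|M| = 8 (so the lex-smallest maximum matching has 8 edges)
process left vertices in ascending order; for each, take the smallest-labelled available neighbour that still permits 8 edges overall, or leave it unmatched if none does
lex-smallest matching: {2-4, 3-11, 5-1, 6-0, 8-12, 9-15, 13-18, 16-7}

Lex-smallest maximum matching: {(2,4), (3,11), (5,1), (6,0), (8,12), (9,15), (13,18), (16,7)}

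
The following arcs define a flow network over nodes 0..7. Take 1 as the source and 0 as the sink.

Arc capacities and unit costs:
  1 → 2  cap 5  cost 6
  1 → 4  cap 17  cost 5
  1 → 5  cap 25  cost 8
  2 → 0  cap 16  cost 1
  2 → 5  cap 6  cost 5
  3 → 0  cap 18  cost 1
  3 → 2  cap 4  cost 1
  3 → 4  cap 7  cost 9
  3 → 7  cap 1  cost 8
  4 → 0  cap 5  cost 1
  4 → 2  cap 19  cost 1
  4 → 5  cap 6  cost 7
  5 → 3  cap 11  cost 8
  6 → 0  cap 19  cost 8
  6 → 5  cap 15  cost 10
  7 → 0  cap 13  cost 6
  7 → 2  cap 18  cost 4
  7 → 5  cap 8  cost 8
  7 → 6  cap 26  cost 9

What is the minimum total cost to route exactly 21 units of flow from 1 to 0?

shortest-cost path #1: 1→4→0 push 5 @ unit cost 6 (adds 30)
shortest-cost path #2: 1→2→0 push 5 @ unit cost 7 (adds 35)
shortest-cost path #3: 1→4→2→0 push 11 @ unit cost 7 (adds 77)
total cost = 142

Minimum cost for 21 units: 142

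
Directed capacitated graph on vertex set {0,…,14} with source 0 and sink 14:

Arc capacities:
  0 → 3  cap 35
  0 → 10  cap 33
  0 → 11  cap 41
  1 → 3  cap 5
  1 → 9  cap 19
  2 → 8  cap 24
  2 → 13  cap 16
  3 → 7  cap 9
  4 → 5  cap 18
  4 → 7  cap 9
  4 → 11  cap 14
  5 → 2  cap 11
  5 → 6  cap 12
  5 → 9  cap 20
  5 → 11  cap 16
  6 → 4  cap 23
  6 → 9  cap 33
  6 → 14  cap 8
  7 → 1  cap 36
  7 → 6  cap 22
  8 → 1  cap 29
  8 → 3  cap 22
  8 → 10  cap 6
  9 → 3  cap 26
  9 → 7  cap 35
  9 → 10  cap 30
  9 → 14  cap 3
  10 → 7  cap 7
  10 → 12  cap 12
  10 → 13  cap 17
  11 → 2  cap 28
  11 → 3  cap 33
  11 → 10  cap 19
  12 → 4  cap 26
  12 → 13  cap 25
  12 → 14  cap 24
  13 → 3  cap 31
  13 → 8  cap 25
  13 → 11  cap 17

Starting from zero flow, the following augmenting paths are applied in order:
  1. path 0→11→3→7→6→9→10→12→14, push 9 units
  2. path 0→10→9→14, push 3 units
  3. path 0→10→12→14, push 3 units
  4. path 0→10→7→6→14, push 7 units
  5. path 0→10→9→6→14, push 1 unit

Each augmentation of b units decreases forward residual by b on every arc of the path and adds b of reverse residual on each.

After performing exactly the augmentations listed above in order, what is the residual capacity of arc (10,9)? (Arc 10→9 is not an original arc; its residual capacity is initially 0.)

Residual capacity of (10,9): 5

after path 1 (0→11→3→7→6→9→10→12→14, push 9): res(10,9)=9
after path 2 (0→10→9→14, push 3): res(10,9)=6
after path 3 (0→10→12→14, push 3): res(10,9)=6
after path 4 (0→10→7→6→14, push 7): res(10,9)=6
after path 5 (0→10→9→6→14, push 1): res(10,9)=5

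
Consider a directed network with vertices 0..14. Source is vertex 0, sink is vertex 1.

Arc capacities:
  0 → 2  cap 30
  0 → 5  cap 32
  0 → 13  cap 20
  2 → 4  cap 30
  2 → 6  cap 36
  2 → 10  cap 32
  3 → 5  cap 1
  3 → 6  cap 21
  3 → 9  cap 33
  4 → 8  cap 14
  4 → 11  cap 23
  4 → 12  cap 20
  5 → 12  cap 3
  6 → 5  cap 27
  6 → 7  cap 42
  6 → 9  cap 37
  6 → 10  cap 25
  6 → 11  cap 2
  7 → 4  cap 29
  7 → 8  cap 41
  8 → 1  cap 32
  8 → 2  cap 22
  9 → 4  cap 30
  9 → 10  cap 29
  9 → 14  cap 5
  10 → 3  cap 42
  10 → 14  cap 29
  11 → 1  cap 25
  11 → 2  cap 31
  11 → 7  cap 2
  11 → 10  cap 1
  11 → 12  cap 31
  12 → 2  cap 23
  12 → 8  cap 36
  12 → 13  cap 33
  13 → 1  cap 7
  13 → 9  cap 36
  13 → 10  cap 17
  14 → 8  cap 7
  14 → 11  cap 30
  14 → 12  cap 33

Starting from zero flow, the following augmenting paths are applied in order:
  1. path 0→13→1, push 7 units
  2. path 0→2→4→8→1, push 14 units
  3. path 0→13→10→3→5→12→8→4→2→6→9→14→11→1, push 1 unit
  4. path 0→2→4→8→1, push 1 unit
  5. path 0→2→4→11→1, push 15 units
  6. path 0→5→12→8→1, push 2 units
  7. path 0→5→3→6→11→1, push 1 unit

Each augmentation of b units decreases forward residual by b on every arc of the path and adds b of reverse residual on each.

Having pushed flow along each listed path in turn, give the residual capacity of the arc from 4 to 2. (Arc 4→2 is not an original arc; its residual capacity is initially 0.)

Residual capacity of (4,2): 29

after path 1 (0→13→1, push 7): res(4,2)=0
after path 2 (0→2→4→8→1, push 14): res(4,2)=14
after path 3 (0→13→10→3→5→12→8→4→2→6→9→14→11→1, push 1): res(4,2)=13
after path 4 (0→2→4→8→1, push 1): res(4,2)=14
after path 5 (0→2→4→11→1, push 15): res(4,2)=29
after path 6 (0→5→12→8→1, push 2): res(4,2)=29
after path 7 (0→5→3→6→11→1, push 1): res(4,2)=29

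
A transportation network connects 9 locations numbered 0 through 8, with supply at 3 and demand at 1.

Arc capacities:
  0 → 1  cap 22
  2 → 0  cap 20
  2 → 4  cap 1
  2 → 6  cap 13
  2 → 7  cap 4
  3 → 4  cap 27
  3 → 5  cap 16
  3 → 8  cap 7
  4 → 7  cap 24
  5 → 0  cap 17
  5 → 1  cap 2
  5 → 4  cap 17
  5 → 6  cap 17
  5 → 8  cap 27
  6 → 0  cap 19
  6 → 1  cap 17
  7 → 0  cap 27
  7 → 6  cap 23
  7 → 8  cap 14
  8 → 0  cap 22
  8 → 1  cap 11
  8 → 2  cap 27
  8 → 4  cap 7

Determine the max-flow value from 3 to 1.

augment #1: 3→5→1 bottleneck 2, total now 2
augment #2: 3→8→1 bottleneck 7, total now 9
augment #3: 3→5→0→1 bottleneck 14, total now 23
augment #4: 3→4→7→0→1 bottleneck 8, total now 31
augment #5: 3→4→7→6→1 bottleneck 16, total now 47

Maximum flow value: 47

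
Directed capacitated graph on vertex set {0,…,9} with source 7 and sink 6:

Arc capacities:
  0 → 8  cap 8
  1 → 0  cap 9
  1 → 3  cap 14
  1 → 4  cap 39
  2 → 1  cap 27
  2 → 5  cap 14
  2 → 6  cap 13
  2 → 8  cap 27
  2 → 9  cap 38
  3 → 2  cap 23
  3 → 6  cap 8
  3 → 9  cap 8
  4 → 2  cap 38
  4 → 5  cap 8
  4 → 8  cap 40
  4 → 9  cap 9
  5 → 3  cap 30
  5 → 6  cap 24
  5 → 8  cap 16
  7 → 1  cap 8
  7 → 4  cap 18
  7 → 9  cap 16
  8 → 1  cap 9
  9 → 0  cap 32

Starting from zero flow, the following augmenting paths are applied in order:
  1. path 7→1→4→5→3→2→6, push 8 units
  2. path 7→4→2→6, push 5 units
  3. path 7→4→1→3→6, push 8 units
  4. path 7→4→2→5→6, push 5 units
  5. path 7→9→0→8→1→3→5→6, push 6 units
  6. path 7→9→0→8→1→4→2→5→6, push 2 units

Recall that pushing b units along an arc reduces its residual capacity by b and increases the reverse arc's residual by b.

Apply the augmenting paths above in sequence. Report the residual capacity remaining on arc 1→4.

Residual capacity of (1,4): 37

after path 1 (7→1→4→5→3→2→6, push 8): res(1,4)=31
after path 2 (7→4→2→6, push 5): res(1,4)=31
after path 3 (7→4→1→3→6, push 8): res(1,4)=39
after path 4 (7→4→2→5→6, push 5): res(1,4)=39
after path 5 (7→9→0→8→1→3→5→6, push 6): res(1,4)=39
after path 6 (7→9→0→8→1→4→2→5→6, push 2): res(1,4)=37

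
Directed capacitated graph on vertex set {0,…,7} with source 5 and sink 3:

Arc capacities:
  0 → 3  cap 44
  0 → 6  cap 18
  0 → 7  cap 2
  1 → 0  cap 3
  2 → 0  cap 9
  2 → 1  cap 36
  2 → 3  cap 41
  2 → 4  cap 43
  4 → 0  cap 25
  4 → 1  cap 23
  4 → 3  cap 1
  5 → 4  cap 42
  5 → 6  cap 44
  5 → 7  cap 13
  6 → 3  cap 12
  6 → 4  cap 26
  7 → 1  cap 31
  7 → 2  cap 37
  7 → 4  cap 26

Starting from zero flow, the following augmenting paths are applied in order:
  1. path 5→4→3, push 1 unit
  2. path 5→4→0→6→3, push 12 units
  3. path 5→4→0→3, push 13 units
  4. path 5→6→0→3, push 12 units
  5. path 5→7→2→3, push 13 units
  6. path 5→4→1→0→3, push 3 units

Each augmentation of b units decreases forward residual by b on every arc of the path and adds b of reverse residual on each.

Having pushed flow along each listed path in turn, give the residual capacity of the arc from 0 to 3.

after path 1 (5→4→3, push 1): res(0,3)=44
after path 2 (5→4→0→6→3, push 12): res(0,3)=44
after path 3 (5→4→0→3, push 13): res(0,3)=31
after path 4 (5→6→0→3, push 12): res(0,3)=19
after path 5 (5→7→2→3, push 13): res(0,3)=19
after path 6 (5→4→1→0→3, push 3): res(0,3)=16

Residual capacity of (0,3): 16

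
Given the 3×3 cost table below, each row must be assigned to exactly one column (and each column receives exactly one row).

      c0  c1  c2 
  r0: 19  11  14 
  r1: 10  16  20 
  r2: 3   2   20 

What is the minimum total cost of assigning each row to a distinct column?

optimal assignment: row0→col2 (cost 14), row1→col0 (cost 10), row2→col1 (cost 2)
total = 14 + 10 + 2 = 26

Minimum assignment cost: 26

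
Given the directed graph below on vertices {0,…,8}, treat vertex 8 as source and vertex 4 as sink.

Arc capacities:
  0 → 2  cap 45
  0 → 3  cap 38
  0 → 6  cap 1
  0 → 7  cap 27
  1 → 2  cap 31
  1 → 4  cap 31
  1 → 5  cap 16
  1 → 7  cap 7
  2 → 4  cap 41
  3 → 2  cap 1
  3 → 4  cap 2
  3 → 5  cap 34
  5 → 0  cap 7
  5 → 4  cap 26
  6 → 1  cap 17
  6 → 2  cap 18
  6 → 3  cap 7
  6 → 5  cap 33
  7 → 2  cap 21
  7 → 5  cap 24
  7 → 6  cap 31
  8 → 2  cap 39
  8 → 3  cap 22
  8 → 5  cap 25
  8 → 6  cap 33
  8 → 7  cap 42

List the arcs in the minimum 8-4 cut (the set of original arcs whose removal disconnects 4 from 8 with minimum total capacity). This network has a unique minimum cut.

augment #1: 8→2→4 push 39
augment #2: 8→3→4 push 2
augment #3: 8→5→4 push 25
augment #4: 8→3→2→4 push 1
augment #5: 8→3→5→4 push 1
augment #6: 8→6→1→4 push 17
augment #7: 8→6→2→4 push 1
max flow = 86; residual-reachable set from 8 gives S-side
cut edges (S→T): {(2,4), (3,4), (5,4), (6,1)} total cap 86

Min-cut arcs: {(2,4), (3,4), (5,4), (6,1)} (total capacity 86)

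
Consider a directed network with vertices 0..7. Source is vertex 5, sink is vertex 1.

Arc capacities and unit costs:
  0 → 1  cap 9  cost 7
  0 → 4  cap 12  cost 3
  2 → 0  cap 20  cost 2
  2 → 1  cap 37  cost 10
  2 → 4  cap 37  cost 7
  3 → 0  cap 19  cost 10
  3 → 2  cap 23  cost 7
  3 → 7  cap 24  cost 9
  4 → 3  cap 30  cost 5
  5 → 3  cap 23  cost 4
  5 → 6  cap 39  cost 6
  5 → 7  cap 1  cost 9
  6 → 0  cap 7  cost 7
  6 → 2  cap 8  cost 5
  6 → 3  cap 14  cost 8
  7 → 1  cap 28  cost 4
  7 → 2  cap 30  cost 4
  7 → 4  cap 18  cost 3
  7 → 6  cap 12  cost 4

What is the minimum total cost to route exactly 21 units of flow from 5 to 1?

shortest-cost path #1: 5→7→1 push 1 @ unit cost 13 (adds 13)
shortest-cost path #2: 5→3→7→1 push 20 @ unit cost 17 (adds 340)
total cost = 353

Minimum cost for 21 units: 353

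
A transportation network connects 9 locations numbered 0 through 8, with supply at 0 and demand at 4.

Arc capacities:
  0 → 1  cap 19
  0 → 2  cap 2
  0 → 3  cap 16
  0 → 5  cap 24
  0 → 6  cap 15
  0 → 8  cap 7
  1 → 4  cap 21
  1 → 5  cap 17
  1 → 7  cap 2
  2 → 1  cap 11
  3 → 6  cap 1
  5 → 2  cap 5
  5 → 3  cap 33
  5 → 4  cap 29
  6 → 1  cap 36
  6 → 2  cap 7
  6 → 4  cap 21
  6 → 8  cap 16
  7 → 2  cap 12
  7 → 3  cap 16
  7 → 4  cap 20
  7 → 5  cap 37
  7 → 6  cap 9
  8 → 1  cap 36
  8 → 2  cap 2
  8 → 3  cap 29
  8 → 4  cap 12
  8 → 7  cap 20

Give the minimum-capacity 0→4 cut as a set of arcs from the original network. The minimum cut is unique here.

augment #1: 0→1→4 push 19
augment #2: 0→5→4 push 24
augment #3: 0→6→4 push 15
augment #4: 0→8→4 push 7
augment #5: 0→2→1→4 push 2
augment #6: 0→3→6→4 push 1
max flow = 68; residual-reachable set from 0 gives S-side
cut edges (S→T): {(0,1), (0,2), (0,5), (0,6), (0,8), (3,6)} total cap 68

Min-cut arcs: {(0,1), (0,2), (0,5), (0,6), (0,8), (3,6)} (total capacity 68)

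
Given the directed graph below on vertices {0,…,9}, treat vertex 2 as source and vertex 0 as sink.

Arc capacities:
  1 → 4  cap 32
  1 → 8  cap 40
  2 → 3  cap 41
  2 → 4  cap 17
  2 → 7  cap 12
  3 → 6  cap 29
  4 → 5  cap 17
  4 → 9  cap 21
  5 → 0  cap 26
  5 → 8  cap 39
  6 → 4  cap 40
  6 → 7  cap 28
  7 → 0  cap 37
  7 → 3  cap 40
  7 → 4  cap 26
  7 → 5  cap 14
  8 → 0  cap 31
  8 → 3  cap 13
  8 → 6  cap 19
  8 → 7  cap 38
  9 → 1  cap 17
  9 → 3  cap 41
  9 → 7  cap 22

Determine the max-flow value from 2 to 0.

augment #1: 2→7→0 bottleneck 12, total now 12
augment #2: 2→4→5→0 bottleneck 17, total now 29
augment #3: 2→3→6→7→0 bottleneck 25, total now 54
augment #4: 2→3→6→7→5→0 bottleneck 3, total now 57
augment #5: 2→3→6→4→9→1→8→0 bottleneck 1, total now 58

Maximum flow value: 58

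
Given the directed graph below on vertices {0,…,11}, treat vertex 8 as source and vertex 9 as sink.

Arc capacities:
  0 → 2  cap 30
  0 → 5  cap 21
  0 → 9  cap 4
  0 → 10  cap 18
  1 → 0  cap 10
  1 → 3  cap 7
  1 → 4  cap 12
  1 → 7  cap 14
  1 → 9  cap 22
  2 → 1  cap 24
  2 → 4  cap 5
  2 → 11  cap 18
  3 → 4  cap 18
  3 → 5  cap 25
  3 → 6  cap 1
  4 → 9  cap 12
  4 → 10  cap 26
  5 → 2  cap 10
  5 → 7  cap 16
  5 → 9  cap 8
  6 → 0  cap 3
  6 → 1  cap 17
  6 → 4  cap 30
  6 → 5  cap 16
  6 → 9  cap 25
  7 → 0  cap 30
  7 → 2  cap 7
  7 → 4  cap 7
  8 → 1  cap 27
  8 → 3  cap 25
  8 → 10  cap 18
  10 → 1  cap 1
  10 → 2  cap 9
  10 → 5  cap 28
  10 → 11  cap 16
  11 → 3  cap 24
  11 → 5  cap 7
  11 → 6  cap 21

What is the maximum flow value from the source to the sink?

Maximum flow value: 68

augment #1: 8→1→9 bottleneck 22, total now 22
augment #2: 8→1→0→9 bottleneck 4, total now 26
augment #3: 8→1→4→9 bottleneck 1, total now 27
augment #4: 8→3→4→9 bottleneck 11, total now 38
augment #5: 8→3→5→9 bottleneck 8, total now 46
augment #6: 8→3→6→9 bottleneck 1, total now 47
augment #7: 8→10→11→6→9 bottleneck 16, total now 63
augment #8: 8→10→2→11→6→9 bottleneck 2, total now 65
augment #9: 8→3→5→2→11→6→9 bottleneck 3, total now 68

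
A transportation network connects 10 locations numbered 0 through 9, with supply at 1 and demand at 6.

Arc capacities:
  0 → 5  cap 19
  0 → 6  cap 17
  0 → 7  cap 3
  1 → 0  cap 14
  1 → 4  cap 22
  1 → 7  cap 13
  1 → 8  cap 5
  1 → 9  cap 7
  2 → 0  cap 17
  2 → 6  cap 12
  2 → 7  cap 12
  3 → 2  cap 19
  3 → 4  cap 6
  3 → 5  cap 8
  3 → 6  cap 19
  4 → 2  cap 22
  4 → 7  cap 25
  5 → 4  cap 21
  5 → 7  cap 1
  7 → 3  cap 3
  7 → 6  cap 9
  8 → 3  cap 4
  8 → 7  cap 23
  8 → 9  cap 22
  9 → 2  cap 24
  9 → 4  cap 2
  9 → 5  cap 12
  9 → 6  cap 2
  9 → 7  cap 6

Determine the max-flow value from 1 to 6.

augment #1: 1→0→6 bottleneck 14, total now 14
augment #2: 1→7→6 bottleneck 9, total now 23
augment #3: 1→9→6 bottleneck 2, total now 25
augment #4: 1→4→2→6 bottleneck 12, total now 37
augment #5: 1→7→3→6 bottleneck 3, total now 40
augment #6: 1→8→3→6 bottleneck 4, total now 44
augment #7: 1→4→2→0→6 bottleneck 3, total now 47

Maximum flow value: 47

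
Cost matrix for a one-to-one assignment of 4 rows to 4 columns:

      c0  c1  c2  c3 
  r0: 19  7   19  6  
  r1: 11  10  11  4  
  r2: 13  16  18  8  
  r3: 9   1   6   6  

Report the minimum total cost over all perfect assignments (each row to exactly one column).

Minimum assignment cost: 30

optimal assignment: row0→col1 (cost 7), row1→col3 (cost 4), row2→col0 (cost 13), row3→col2 (cost 6)
total = 7 + 4 + 13 + 6 = 30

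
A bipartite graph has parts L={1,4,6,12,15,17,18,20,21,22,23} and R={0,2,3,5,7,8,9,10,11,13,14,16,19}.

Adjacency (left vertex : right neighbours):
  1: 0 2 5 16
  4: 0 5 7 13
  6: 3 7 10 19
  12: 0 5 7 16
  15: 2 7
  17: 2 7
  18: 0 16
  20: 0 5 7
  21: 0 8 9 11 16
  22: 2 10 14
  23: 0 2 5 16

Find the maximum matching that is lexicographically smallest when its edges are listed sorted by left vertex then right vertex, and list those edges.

Lex-smallest maximum matching: {(1,0), (4,13), (6,3), (12,5), (15,2), (17,7), (18,16), (21,8), (22,10)}

|M| = 9 (so the lex-smallest maximum matching has 9 edges)
process left vertices in ascending order; for each, take the smallest-labelled available neighbour that still permits 9 edges overall, or leave it unmatched if none does
lex-smallest matching: {1-0, 4-13, 6-3, 12-5, 15-2, 17-7, 18-16, 21-8, 22-10}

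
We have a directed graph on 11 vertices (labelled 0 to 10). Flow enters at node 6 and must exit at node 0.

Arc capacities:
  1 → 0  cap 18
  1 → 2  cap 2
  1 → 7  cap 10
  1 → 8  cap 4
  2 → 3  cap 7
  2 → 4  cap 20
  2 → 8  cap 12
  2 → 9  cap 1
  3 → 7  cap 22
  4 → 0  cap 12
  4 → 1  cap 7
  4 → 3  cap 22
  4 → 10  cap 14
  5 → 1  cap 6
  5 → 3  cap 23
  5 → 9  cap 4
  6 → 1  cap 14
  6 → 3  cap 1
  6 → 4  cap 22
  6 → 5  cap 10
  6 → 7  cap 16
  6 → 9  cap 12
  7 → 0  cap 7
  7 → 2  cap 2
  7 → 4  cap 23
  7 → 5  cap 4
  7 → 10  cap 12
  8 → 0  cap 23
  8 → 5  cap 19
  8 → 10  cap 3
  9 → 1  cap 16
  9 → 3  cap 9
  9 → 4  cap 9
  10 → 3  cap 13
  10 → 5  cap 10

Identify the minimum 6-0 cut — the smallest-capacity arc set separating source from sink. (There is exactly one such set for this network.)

Min-cut arcs: {(1,0), (1,2), (1,8), (4,0), (7,0), (7,2)} (total capacity 45)

augment #1: 6→1→0 push 14
augment #2: 6→4→0 push 12
augment #3: 6→7→0 push 7
augment #4: 6→4→1→0 push 4
augment #5: 6→4→1→8→0 push 3
augment #6: 6→5→1→8→0 push 1
augment #7: 6→7→2→8→0 push 2
augment #8: 6→5→1→2→8→0 push 2
max flow = 45; residual-reachable set from 6 gives S-side
cut edges (S→T): {(1,0), (1,2), (1,8), (4,0), (7,0), (7,2)} total cap 45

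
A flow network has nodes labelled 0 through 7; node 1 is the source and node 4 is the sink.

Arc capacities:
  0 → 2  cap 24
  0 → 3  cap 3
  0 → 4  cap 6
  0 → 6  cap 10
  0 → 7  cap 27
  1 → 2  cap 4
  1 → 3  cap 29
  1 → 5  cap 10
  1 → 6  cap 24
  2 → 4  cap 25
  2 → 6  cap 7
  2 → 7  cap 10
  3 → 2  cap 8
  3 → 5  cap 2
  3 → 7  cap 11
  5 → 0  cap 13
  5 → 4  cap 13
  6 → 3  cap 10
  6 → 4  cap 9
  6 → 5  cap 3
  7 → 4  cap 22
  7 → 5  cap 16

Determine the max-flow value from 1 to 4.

Maximum flow value: 47

augment #1: 1→2→4 bottleneck 4, total now 4
augment #2: 1→5→4 bottleneck 10, total now 14
augment #3: 1→6→4 bottleneck 9, total now 23
augment #4: 1→3→2→4 bottleneck 8, total now 31
augment #5: 1→3→5→4 bottleneck 2, total now 33
augment #6: 1→3→7→4 bottleneck 11, total now 44
augment #7: 1→6→5→4 bottleneck 1, total now 45
augment #8: 1→6→5→0→4 bottleneck 2, total now 47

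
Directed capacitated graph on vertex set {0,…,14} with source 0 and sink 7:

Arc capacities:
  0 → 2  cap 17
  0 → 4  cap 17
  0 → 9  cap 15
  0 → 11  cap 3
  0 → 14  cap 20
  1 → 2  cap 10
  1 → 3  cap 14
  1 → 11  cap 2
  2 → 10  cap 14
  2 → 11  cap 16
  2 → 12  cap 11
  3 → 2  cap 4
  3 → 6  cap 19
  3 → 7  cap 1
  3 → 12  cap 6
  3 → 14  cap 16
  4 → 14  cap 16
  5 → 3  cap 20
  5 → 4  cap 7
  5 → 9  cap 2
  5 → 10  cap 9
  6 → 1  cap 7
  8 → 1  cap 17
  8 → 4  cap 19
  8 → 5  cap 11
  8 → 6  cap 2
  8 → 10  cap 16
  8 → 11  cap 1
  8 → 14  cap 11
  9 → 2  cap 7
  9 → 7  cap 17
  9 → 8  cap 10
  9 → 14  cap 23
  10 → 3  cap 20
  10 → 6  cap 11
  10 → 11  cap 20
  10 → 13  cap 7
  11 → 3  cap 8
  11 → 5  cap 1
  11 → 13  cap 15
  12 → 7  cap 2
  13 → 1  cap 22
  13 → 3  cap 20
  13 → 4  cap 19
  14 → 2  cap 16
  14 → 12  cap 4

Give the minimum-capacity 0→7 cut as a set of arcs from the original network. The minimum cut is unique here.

augment #1: 0→9→7 push 15
augment #2: 0→2→12→7 push 2
augment #3: 0→11→3→7 push 1
augment #4: 0→11→5→9→7 push 1
max flow = 19; residual-reachable set from 0 gives S-side
cut edges (S→T): {(0,9), (3,7), (11,5), (12,7)} total cap 19

Min-cut arcs: {(0,9), (3,7), (11,5), (12,7)} (total capacity 19)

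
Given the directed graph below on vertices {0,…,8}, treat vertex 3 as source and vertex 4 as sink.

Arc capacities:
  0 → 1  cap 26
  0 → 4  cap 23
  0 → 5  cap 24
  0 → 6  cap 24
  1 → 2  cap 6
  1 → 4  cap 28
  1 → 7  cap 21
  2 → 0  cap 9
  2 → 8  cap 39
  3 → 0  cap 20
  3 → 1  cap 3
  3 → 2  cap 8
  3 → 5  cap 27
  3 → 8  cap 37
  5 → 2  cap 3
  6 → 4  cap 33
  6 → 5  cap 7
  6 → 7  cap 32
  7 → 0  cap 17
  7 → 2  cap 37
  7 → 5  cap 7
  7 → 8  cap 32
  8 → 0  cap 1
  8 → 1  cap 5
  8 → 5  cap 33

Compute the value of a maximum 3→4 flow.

Maximum flow value: 38

augment #1: 3→0→4 bottleneck 20, total now 20
augment #2: 3→1→4 bottleneck 3, total now 23
augment #3: 3→2→0→4 bottleneck 3, total now 26
augment #4: 3→8→1→4 bottleneck 5, total now 31
augment #5: 3→2→0→1→4 bottleneck 5, total now 36
augment #6: 3→8→0→1→4 bottleneck 1, total now 37
augment #7: 3→5→2→0→1→4 bottleneck 1, total now 38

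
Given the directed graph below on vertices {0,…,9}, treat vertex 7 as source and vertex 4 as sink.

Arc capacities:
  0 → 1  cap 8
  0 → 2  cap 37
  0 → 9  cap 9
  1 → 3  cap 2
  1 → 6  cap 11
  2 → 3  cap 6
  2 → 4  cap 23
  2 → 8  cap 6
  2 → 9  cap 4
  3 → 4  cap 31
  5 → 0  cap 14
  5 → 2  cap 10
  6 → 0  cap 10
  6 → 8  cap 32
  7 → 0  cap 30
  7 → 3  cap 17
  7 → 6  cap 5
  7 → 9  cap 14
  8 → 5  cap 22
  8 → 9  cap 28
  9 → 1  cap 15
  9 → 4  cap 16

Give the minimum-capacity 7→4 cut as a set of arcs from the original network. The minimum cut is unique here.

augment #1: 7→3→4 push 17
augment #2: 7→9→4 push 14
augment #3: 7→0→2→4 push 23
augment #4: 7→0→9→4 push 2
augment #5: 7→0→1→3→4 push 2
augment #6: 7→0→2→3→4 push 3
augment #7: 7→6→0→2→3→4 push 3
max flow = 64; residual-reachable set from 7 gives S-side
cut edges (S→T): {(1,3), (2,3), (2,4), (7,3), (9,4)} total cap 64

Min-cut arcs: {(1,3), (2,3), (2,4), (7,3), (9,4)} (total capacity 64)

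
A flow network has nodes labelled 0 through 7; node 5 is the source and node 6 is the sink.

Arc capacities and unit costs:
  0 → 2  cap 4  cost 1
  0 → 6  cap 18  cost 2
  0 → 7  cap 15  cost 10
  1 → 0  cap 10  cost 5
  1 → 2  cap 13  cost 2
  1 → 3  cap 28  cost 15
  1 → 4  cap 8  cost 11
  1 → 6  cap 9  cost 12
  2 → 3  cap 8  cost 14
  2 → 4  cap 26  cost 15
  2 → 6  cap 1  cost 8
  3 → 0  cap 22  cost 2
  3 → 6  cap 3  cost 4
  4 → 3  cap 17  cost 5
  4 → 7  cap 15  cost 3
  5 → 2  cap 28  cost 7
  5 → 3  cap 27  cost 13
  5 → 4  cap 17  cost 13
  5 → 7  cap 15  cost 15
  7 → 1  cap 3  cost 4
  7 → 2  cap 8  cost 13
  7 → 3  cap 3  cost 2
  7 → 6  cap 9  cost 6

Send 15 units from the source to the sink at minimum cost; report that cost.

Minimum cost for 15 units: 253

shortest-cost path #1: 5→2→6 push 1 @ unit cost 15 (adds 15)
shortest-cost path #2: 5→3→6 push 3 @ unit cost 17 (adds 51)
shortest-cost path #3: 5→3→0→6 push 11 @ unit cost 17 (adds 187)
total cost = 253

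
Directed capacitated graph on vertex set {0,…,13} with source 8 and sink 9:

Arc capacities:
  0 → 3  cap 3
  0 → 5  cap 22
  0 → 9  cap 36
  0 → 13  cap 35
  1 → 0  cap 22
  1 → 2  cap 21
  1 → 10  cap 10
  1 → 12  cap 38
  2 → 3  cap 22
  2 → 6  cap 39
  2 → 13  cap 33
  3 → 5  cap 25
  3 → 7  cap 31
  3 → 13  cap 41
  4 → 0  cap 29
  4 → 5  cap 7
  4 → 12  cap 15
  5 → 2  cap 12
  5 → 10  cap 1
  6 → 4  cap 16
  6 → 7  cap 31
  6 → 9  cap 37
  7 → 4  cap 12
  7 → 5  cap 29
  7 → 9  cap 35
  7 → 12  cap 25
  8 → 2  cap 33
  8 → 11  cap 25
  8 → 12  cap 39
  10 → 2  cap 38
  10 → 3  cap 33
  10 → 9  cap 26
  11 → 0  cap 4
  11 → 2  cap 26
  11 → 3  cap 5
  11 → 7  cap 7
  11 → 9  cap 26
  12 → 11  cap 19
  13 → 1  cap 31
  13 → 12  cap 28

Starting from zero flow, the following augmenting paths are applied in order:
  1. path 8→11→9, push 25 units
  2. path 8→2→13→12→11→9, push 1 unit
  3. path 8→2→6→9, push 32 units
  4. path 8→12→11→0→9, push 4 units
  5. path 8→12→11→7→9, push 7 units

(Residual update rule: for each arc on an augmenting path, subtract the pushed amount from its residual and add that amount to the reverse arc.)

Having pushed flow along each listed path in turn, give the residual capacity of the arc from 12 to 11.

after path 1 (8→11→9, push 25): res(12,11)=19
after path 2 (8→2→13→12→11→9, push 1): res(12,11)=18
after path 3 (8→2→6→9, push 32): res(12,11)=18
after path 4 (8→12→11→0→9, push 4): res(12,11)=14
after path 5 (8→12→11→7→9, push 7): res(12,11)=7

Residual capacity of (12,11): 7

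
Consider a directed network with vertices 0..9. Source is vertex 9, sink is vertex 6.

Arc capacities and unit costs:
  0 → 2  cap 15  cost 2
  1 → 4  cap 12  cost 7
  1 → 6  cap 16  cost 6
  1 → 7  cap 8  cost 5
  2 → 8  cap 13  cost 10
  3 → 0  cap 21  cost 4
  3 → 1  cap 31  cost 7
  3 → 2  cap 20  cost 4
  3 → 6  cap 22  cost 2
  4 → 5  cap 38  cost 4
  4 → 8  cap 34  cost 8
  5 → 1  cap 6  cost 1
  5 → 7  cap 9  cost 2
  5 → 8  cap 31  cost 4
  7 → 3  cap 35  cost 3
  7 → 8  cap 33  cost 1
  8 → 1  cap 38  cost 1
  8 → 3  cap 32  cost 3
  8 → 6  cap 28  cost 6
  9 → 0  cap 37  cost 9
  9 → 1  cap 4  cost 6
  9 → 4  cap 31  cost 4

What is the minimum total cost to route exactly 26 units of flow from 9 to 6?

shortest-cost path #1: 9→1→6 push 4 @ unit cost 12 (adds 48)
shortest-cost path #2: 9→4→5→1→6 push 6 @ unit cost 15 (adds 90)
shortest-cost path #3: 9→4→5→7→3→6 push 9 @ unit cost 15 (adds 135)
shortest-cost path #4: 9→4→8→3→6 push 7 @ unit cost 17 (adds 119)
total cost = 392

Minimum cost for 26 units: 392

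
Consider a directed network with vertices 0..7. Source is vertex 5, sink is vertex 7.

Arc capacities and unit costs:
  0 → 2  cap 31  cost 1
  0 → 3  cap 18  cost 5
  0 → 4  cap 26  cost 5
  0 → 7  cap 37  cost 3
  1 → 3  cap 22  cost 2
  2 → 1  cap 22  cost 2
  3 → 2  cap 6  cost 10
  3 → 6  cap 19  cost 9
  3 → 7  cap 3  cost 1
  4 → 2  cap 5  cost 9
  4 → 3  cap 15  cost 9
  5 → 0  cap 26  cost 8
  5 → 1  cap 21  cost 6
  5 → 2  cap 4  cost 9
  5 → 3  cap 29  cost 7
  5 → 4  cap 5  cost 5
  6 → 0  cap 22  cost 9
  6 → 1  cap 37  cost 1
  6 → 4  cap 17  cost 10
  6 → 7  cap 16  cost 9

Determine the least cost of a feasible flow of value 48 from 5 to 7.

Minimum cost for 48 units: 794

shortest-cost path #1: 5→3→7 push 3 @ unit cost 8 (adds 24)
shortest-cost path #2: 5→0→7 push 26 @ unit cost 11 (adds 286)
shortest-cost path #3: 5→3→6→7 push 16 @ unit cost 25 (adds 400)
shortest-cost path #4: 5→3→6→0→7 push 3 @ unit cost 28 (adds 84)
total cost = 794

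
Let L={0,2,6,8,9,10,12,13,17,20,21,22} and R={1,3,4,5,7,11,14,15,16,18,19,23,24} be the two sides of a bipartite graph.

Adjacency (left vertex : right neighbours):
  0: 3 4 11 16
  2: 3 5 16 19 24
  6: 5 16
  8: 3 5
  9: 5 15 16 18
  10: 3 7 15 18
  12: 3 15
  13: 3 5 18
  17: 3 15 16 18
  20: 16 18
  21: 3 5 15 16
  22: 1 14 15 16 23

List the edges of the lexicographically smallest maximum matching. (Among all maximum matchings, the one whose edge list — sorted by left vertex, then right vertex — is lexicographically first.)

Lex-smallest maximum matching: {(0,4), (2,19), (6,5), (8,3), (9,15), (10,7), (13,18), (17,16), (22,1)}

|M| = 9 (so the lex-smallest maximum matching has 9 edges)
process left vertices in ascending order; for each, take the smallest-labelled available neighbour that still permits 9 edges overall, or leave it unmatched if none does
lex-smallest matching: {0-4, 2-19, 6-5, 8-3, 9-15, 10-7, 13-18, 17-16, 22-1}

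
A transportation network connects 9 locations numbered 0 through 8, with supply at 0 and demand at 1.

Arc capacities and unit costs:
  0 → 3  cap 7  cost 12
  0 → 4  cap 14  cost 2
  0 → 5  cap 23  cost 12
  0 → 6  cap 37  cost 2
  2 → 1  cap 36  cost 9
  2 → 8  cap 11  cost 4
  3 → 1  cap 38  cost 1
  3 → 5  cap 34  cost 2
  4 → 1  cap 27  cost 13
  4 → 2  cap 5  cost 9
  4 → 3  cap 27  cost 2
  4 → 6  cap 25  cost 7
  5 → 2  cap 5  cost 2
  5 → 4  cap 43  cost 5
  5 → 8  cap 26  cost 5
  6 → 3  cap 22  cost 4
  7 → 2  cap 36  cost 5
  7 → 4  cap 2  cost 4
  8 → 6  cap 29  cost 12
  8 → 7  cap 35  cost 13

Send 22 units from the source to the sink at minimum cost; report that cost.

shortest-cost path #1: 0→4→3→1 push 14 @ unit cost 5 (adds 70)
shortest-cost path #2: 0→6→3→1 push 8 @ unit cost 7 (adds 56)
total cost = 126

Minimum cost for 22 units: 126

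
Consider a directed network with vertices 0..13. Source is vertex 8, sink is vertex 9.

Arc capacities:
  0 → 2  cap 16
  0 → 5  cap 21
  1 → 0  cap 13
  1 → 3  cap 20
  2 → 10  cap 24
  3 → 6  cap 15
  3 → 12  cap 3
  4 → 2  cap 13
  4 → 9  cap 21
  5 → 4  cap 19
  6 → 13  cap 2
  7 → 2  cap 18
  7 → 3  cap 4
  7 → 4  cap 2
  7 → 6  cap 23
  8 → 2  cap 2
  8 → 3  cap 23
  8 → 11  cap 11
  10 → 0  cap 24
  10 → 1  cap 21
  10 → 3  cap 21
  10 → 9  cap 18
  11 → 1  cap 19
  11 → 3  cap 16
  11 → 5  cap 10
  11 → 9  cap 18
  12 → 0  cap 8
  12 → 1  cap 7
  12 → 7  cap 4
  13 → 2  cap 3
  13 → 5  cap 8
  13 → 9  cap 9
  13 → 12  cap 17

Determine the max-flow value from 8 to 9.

augment #1: 8→11→9 bottleneck 11, total now 11
augment #2: 8→2→10→9 bottleneck 2, total now 13
augment #3: 8→3→6→13→9 bottleneck 2, total now 15
augment #4: 8→3→12→7→4→9 bottleneck 2, total now 17
augment #5: 8→3→12→0→2→10→9 bottleneck 1, total now 18

Maximum flow value: 18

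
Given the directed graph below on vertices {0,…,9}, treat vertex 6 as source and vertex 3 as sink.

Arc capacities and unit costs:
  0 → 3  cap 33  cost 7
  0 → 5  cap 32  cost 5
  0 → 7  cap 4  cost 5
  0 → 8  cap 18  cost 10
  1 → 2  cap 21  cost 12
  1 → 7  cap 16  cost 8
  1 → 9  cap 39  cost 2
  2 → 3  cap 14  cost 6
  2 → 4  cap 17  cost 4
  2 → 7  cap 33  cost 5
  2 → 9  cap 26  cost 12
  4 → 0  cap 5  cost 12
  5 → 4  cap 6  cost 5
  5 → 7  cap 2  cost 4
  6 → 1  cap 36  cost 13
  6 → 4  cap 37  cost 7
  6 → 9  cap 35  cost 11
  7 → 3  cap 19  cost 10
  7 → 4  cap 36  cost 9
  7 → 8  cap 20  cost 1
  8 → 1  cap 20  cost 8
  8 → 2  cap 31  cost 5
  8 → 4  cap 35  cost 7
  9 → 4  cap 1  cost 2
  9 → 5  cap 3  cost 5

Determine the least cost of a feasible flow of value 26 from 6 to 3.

Minimum cost for 26 units: 779

shortest-cost path #1: 6→4→0→3 push 5 @ unit cost 26 (adds 130)
shortest-cost path #2: 6→9→5→7→3 push 2 @ unit cost 30 (adds 60)
shortest-cost path #3: 6→1→2→3 push 14 @ unit cost 31 (adds 434)
shortest-cost path #4: 6→1→7→3 push 5 @ unit cost 31 (adds 155)
total cost = 779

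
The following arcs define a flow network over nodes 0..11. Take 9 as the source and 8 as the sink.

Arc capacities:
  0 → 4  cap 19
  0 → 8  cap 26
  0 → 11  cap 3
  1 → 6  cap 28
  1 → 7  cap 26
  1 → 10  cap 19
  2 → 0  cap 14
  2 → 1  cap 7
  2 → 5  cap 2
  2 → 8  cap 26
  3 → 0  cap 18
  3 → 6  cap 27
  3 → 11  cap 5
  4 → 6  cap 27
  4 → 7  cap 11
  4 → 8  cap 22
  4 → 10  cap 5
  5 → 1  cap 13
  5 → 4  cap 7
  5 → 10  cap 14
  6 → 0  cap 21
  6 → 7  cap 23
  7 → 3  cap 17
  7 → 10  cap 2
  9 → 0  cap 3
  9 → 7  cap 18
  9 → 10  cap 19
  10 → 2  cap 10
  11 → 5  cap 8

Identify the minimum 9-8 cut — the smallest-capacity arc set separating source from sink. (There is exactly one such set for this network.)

Min-cut arcs: {(7,3), (9,0), (10,2)} (total capacity 30)

augment #1: 9→0→8 push 3
augment #2: 9→10→2→8 push 10
augment #3: 9→7→3→0→8 push 17
max flow = 30; residual-reachable set from 9 gives S-side
cut edges (S→T): {(7,3), (9,0), (10,2)} total cap 30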